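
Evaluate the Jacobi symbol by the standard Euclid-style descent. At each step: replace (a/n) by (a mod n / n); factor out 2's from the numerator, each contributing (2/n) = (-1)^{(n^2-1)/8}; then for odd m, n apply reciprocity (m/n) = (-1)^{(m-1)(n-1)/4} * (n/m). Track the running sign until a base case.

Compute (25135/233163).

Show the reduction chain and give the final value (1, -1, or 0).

1

flip (25135/233163) -> (233163/25135): both odd, 25135 mod 4 = 3, 233163 mod 4 = 3, so the flip contributes -1; sign now -1
(233163/25135): 233163 mod 25135 = 6948, so (233163/25135) = (6948/25135)
factor out 2^2: 6948 = 2^2·1737; with 25135 mod 8 = 7, (2/25135) = +1; sign now -1; continue with (1737/25135)
flip (1737/25135) -> (25135/1737): both odd, 1737 mod 4 = 1, 25135 mod 4 = 3, so the flip contributes +1; sign now -1
(25135/1737): 25135 mod 1737 = 817, so (25135/1737) = (817/1737)
flip (817/1737) -> (1737/817): both odd, 817 mod 4 = 1, 1737 mod 4 = 1, so the flip contributes +1; sign now -1
(1737/817): 1737 mod 817 = 103, so (1737/817) = (103/817)
flip (103/817) -> (817/103): both odd, 103 mod 4 = 3, 817 mod 4 = 1, so the flip contributes +1; sign now -1
(817/103): 817 mod 103 = 96, so (817/103) = (96/103)
factor out 2^5: 96 = 2^5·3; with 103 mod 8 = 7, (2/103) = +1; sign now -1; continue with (3/103)
flip (3/103) -> (103/3): both odd, 3 mod 4 = 3, 103 mod 4 = 3, so the flip contributes -1; sign now +1
(103/3): 103 mod 3 = 1, so (103/3) = (1/3)
reached (1/3) = 1, so the symbol is +1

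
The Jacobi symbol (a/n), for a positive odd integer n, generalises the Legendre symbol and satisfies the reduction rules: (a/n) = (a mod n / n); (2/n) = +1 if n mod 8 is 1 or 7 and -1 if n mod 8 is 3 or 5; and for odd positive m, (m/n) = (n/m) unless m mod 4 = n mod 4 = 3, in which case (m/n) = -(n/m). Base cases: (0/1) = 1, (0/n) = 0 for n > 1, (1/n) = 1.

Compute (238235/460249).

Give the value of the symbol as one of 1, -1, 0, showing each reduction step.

-1

reciprocity: (238235/460249) = +1·(460249/238235) since 238235 mod 4 = 3, 460249 mod 4 = 1; sign now +1
(460249/238235) = (222014/238235)   [reduce mod 238235]
222014 = 2^1·111007; (2/238235) = -1 since 238235 mod 8 = 3, so (222014/238235) = (-1)^1·(111007/238235); sign now -1
reciprocity: (111007/238235) = -1·(238235/111007) since 111007 mod 4 = 3, 238235 mod 4 = 3; sign now +1
(238235/111007) = (16221/111007)   [reduce mod 111007]
reciprocity: (16221/111007) = +1·(111007/16221) since 16221 mod 4 = 1, 111007 mod 4 = 3; sign now +1
(111007/16221) = (13681/16221)   [reduce mod 16221]
reciprocity: (13681/16221) = +1·(16221/13681) since 13681 mod 4 = 1, 16221 mod 4 = 1; sign now +1
(16221/13681) = (2540/13681)   [reduce mod 13681]
2540 = 2^2·635; (2/13681) = +1 since 13681 mod 8 = 1, so (2540/13681) = (+1)^2·(635/13681); sign now +1
reciprocity: (635/13681) = +1·(13681/635) since 635 mod 4 = 3, 13681 mod 4 = 1; sign now +1
(13681/635) = (346/635)   [reduce mod 635]
346 = 2^1·173; (2/635) = -1 since 635 mod 8 = 3, so (346/635) = (-1)^1·(173/635); sign now -1
reciprocity: (173/635) = +1·(635/173) since 173 mod 4 = 1, 635 mod 4 = 3; sign now -1
(635/173) = (116/173)   [reduce mod 173]
116 = 2^2·29; (2/173) = -1 since 173 mod 8 = 5, so (116/173) = (-1)^2·(29/173); sign now -1
reciprocity: (29/173) = +1·(173/29) since 29 mod 4 = 1, 173 mod 4 = 1; sign now -1
(173/29) = (28/29)   [reduce mod 29]
28 = 2^2·7; (2/29) = -1 since 29 mod 8 = 5, so (28/29) = (-1)^2·(7/29); sign now -1
reciprocity: (7/29) = +1·(29/7) since 7 mod 4 = 3, 29 mod 4 = 1; sign now -1
(29/7) = (1/7)   [reduce mod 7]
(1/7) = 1; final value = sign = -1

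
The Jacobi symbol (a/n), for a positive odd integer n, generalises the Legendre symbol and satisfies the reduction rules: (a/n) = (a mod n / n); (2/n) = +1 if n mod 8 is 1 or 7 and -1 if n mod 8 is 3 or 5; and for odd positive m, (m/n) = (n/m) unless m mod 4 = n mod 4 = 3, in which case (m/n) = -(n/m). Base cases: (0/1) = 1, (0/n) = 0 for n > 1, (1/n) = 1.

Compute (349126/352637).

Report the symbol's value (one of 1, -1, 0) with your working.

-1

349126 = 2^1·174563; (2/352637) = -1 since 352637 mod 8 = 5, so (349126/352637) = (-1)^1·(174563/352637); sign now -1
reciprocity: (174563/352637) = +1·(352637/174563) since 174563 mod 4 = 3, 352637 mod 4 = 1; sign now -1
(352637/174563) = (3511/174563)   [reduce mod 174563]
reciprocity: (3511/174563) = -1·(174563/3511) since 3511 mod 4 = 3, 174563 mod 4 = 3; sign now +1
(174563/3511) = (2524/3511)   [reduce mod 3511]
2524 = 2^2·631; (2/3511) = +1 since 3511 mod 8 = 7, so (2524/3511) = (+1)^2·(631/3511); sign now +1
reciprocity: (631/3511) = -1·(3511/631) since 631 mod 4 = 3, 3511 mod 4 = 3; sign now -1
(3511/631) = (356/631)   [reduce mod 631]
356 = 2^2·89; (2/631) = +1 since 631 mod 8 = 7, so (356/631) = (+1)^2·(89/631); sign now -1
reciprocity: (89/631) = +1·(631/89) since 89 mod 4 = 1, 631 mod 4 = 3; sign now -1
(631/89) = (8/89)   [reduce mod 89]
8 = 2^3·1; (2/89) = +1 since 89 mod 8 = 1, so (8/89) = (+1)^3·(1/89); sign now -1
(1/89) = 1; final value = sign = -1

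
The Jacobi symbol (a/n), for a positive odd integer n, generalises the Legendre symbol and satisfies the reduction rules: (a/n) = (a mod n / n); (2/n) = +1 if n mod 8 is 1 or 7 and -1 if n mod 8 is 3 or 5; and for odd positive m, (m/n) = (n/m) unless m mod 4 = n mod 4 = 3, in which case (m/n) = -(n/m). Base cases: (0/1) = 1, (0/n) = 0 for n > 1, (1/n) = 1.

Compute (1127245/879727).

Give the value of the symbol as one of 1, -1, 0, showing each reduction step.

(1127245/879727) = (247518/879727)   [reduce mod 879727]
247518 = 2^1·123759; (2/879727) = +1 since 879727 mod 8 = 7, so (247518/879727) = (+1)^1·(123759/879727); sign now +1
reciprocity: (123759/879727) = -1·(879727/123759) since 123759 mod 4 = 3, 879727 mod 4 = 3; sign now -1
(879727/123759) = (13414/123759)   [reduce mod 123759]
13414 = 2^1·6707; (2/123759) = +1 since 123759 mod 8 = 7, so (13414/123759) = (+1)^1·(6707/123759); sign now -1
reciprocity: (6707/123759) = -1·(123759/6707) since 6707 mod 4 = 3, 123759 mod 4 = 3; sign now +1
(123759/6707) = (3033/6707)   [reduce mod 6707]
reciprocity: (3033/6707) = +1·(6707/3033) since 3033 mod 4 = 1, 6707 mod 4 = 3; sign now +1
(6707/3033) = (641/3033)   [reduce mod 3033]
reciprocity: (641/3033) = +1·(3033/641) since 641 mod 4 = 1, 3033 mod 4 = 1; sign now +1
(3033/641) = (469/641)   [reduce mod 641]
reciprocity: (469/641) = +1·(641/469) since 469 mod 4 = 1, 641 mod 4 = 1; sign now +1
(641/469) = (172/469)   [reduce mod 469]
172 = 2^2·43; (2/469) = -1 since 469 mod 8 = 5, so (172/469) = (-1)^2·(43/469); sign now +1
reciprocity: (43/469) = +1·(469/43) since 43 mod 4 = 3, 469 mod 4 = 1; sign now +1
(469/43) = (39/43)   [reduce mod 43]
reciprocity: (39/43) = -1·(43/39) since 39 mod 4 = 3, 43 mod 4 = 3; sign now -1
(43/39) = (4/39)   [reduce mod 39]
4 = 2^2·1; (2/39) = +1 since 39 mod 8 = 7, so (4/39) = (+1)^2·(1/39); sign now -1
(1/39) = 1; final value = sign = -1

-1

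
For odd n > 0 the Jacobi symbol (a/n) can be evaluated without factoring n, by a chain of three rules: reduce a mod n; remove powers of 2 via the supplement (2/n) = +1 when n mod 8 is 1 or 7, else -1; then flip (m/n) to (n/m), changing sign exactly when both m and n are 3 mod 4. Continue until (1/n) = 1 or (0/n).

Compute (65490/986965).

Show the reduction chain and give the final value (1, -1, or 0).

factor out 2^1: 65490 = 2^1·32745; with 986965 mod 8 = 5, (2/986965) = -1; sign now -1; continue with (32745/986965)
flip (32745/986965) -> (986965/32745): both odd, 32745 mod 4 = 1, 986965 mod 4 = 1, so the flip contributes +1; sign now -1
(986965/32745): 986965 mod 32745 = 4615, so (986965/32745) = (4615/32745)
flip (4615/32745) -> (32745/4615): both odd, 4615 mod 4 = 3, 32745 mod 4 = 1, so the flip contributes +1; sign now -1
(32745/4615): 32745 mod 4615 = 440, so (32745/4615) = (440/4615)
factor out 2^3: 440 = 2^3·55; with 4615 mod 8 = 7, (2/4615) = +1; sign now -1; continue with (55/4615)
flip (55/4615) -> (4615/55): both odd, 55 mod 4 = 3, 4615 mod 4 = 3, so the flip contributes -1; sign now +1
(4615/55): 4615 mod 55 = 50, so (4615/55) = (50/55)
factor out 2^1: 50 = 2^1·25; with 55 mod 8 = 7, (2/55) = +1; sign now +1; continue with (25/55)
flip (25/55) -> (55/25): both odd, 25 mod 4 = 1, 55 mod 4 = 3, so the flip contributes +1; sign now +1
(55/25): 55 mod 25 = 5, so (55/25) = (5/25)
flip (5/25) -> (25/5): both odd, 5 mod 4 = 1, 25 mod 4 = 1, so the flip contributes +1; sign now +1
(25/5): 25 mod 5 = 0, so (25/5) = (0/5)
reached (0/5); gcd(a, n) > 1, so (0/5) = 0 and the symbol is 0

0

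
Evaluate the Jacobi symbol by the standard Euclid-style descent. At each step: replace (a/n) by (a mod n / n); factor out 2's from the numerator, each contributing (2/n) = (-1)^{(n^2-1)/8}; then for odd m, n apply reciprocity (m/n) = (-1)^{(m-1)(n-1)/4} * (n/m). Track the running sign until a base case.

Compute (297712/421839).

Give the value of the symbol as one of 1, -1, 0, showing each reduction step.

1

297712 = 2^4·18607; (2/421839) = +1 since 421839 mod 8 = 7, so (297712/421839) = (+1)^4·(18607/421839); sign now +1
reciprocity: (18607/421839) = -1·(421839/18607) since 18607 mod 4 = 3, 421839 mod 4 = 3; sign now -1
(421839/18607) = (12485/18607)   [reduce mod 18607]
reciprocity: (12485/18607) = +1·(18607/12485) since 12485 mod 4 = 1, 18607 mod 4 = 3; sign now -1
(18607/12485) = (6122/12485)   [reduce mod 12485]
6122 = 2^1·3061; (2/12485) = -1 since 12485 mod 8 = 5, so (6122/12485) = (-1)^1·(3061/12485); sign now +1
reciprocity: (3061/12485) = +1·(12485/3061) since 3061 mod 4 = 1, 12485 mod 4 = 1; sign now +1
(12485/3061) = (241/3061)   [reduce mod 3061]
reciprocity: (241/3061) = +1·(3061/241) since 241 mod 4 = 1, 3061 mod 4 = 1; sign now +1
(3061/241) = (169/241)   [reduce mod 241]
reciprocity: (169/241) = +1·(241/169) since 169 mod 4 = 1, 241 mod 4 = 1; sign now +1
(241/169) = (72/169)   [reduce mod 169]
72 = 2^3·9; (2/169) = +1 since 169 mod 8 = 1, so (72/169) = (+1)^3·(9/169); sign now +1
reciprocity: (9/169) = +1·(169/9) since 9 mod 4 = 1, 169 mod 4 = 1; sign now +1
(169/9) = (7/9)   [reduce mod 9]
reciprocity: (7/9) = +1·(9/7) since 7 mod 4 = 3, 9 mod 4 = 1; sign now +1
(9/7) = (2/7)   [reduce mod 7]
2 = 2^1·1; (2/7) = +1 since 7 mod 8 = 7, so (2/7) = (+1)^1·(1/7); sign now +1
(1/7) = 1; final value = sign = +1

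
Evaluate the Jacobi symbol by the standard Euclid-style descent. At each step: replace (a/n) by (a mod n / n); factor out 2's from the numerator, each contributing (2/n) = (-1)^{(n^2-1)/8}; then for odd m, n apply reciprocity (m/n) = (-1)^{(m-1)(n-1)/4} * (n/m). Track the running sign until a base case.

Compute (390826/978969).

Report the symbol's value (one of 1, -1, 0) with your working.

1

390826 = 2^1·195413; (2/978969) = +1 since 978969 mod 8 = 1, so (390826/978969) = (+1)^1·(195413/978969); sign now +1
reciprocity: (195413/978969) = +1·(978969/195413) since 195413 mod 4 = 1, 978969 mod 4 = 1; sign now +1
(978969/195413) = (1904/195413)   [reduce mod 195413]
1904 = 2^4·119; (2/195413) = -1 since 195413 mod 8 = 5, so (1904/195413) = (-1)^4·(119/195413); sign now +1
reciprocity: (119/195413) = +1·(195413/119) since 119 mod 4 = 3, 195413 mod 4 = 1; sign now +1
(195413/119) = (15/119)   [reduce mod 119]
reciprocity: (15/119) = -1·(119/15) since 15 mod 4 = 3, 119 mod 4 = 3; sign now -1
(119/15) = (14/15)   [reduce mod 15]
14 = 2^1·7; (2/15) = +1 since 15 mod 8 = 7, so (14/15) = (+1)^1·(7/15); sign now -1
reciprocity: (7/15) = -1·(15/7) since 7 mod 4 = 3, 15 mod 4 = 3; sign now +1
(15/7) = (1/7)   [reduce mod 7]
(1/7) = 1; final value = sign = +1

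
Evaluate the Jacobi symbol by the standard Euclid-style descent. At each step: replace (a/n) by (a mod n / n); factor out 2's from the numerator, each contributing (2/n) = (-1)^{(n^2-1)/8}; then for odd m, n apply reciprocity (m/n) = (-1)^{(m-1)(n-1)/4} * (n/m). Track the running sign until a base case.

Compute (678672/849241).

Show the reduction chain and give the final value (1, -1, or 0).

1

678672 = 2^4·42417; (2/849241) = +1 since 849241 mod 8 = 1, so (678672/849241) = (+1)^4·(42417/849241); sign now +1
reciprocity: (42417/849241) = +1·(849241/42417) since 42417 mod 4 = 1, 849241 mod 4 = 1; sign now +1
(849241/42417) = (901/42417)   [reduce mod 42417]
reciprocity: (901/42417) = +1·(42417/901) since 901 mod 4 = 1, 42417 mod 4 = 1; sign now +1
(42417/901) = (70/901)   [reduce mod 901]
70 = 2^1·35; (2/901) = -1 since 901 mod 8 = 5, so (70/901) = (-1)^1·(35/901); sign now -1
reciprocity: (35/901) = +1·(901/35) since 35 mod 4 = 3, 901 mod 4 = 1; sign now -1
(901/35) = (26/35)   [reduce mod 35]
26 = 2^1·13; (2/35) = -1 since 35 mod 8 = 3, so (26/35) = (-1)^1·(13/35); sign now +1
reciprocity: (13/35) = +1·(35/13) since 13 mod 4 = 1, 35 mod 4 = 3; sign now +1
(35/13) = (9/13)   [reduce mod 13]
reciprocity: (9/13) = +1·(13/9) since 9 mod 4 = 1, 13 mod 4 = 1; sign now +1
(13/9) = (4/9)   [reduce mod 9]
4 = 2^2·1; (2/9) = +1 since 9 mod 8 = 1, so (4/9) = (+1)^2·(1/9); sign now +1
(1/9) = 1; final value = sign = +1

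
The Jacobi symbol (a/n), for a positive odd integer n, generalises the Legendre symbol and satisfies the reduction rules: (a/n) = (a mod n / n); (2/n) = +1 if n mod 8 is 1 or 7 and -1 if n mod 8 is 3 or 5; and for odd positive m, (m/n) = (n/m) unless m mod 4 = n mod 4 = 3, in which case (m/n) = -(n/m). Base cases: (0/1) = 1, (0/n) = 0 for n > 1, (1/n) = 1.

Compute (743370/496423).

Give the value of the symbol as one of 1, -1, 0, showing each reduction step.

1

(743370/496423): 743370 mod 496423 = 246947, so (743370/496423) = (246947/496423)
flip (246947/496423) -> (496423/246947): both odd, 246947 mod 4 = 3, 496423 mod 4 = 3, so the flip contributes -1; sign now -1
(496423/246947): 496423 mod 246947 = 2529, so (496423/246947) = (2529/246947)
flip (2529/246947) -> (246947/2529): both odd, 2529 mod 4 = 1, 246947 mod 4 = 3, so the flip contributes +1; sign now -1
(246947/2529): 246947 mod 2529 = 1634, so (246947/2529) = (1634/2529)
factor out 2^1: 1634 = 2^1·817; with 2529 mod 8 = 1, (2/2529) = +1; sign now -1; continue with (817/2529)
flip (817/2529) -> (2529/817): both odd, 817 mod 4 = 1, 2529 mod 4 = 1, so the flip contributes +1; sign now -1
(2529/817): 2529 mod 817 = 78, so (2529/817) = (78/817)
factor out 2^1: 78 = 2^1·39; with 817 mod 8 = 1, (2/817) = +1; sign now -1; continue with (39/817)
flip (39/817) -> (817/39): both odd, 39 mod 4 = 3, 817 mod 4 = 1, so the flip contributes +1; sign now -1
(817/39): 817 mod 39 = 37, so (817/39) = (37/39)
flip (37/39) -> (39/37): both odd, 37 mod 4 = 1, 39 mod 4 = 3, so the flip contributes +1; sign now -1
(39/37): 39 mod 37 = 2, so (39/37) = (2/37)
factor out 2^1: 2 = 2^1·1; with 37 mod 8 = 5, (2/37) = -1; sign now +1; continue with (1/37)
reached (1/37) = 1, so the symbol is +1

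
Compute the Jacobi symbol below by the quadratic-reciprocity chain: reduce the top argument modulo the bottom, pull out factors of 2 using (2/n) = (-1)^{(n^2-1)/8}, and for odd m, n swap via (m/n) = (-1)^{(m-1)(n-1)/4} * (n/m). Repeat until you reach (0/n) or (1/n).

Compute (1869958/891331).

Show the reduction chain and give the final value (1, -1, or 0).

1

(1869958/891331): 1869958 mod 891331 = 87296, so (1869958/891331) = (87296/891331)
factor out 2^8: 87296 = 2^8·341; with 891331 mod 8 = 3, (2/891331) = -1; sign now +1; continue with (341/891331)
flip (341/891331) -> (891331/341): both odd, 341 mod 4 = 1, 891331 mod 4 = 3, so the flip contributes +1; sign now +1
(891331/341): 891331 mod 341 = 298, so (891331/341) = (298/341)
factor out 2^1: 298 = 2^1·149; with 341 mod 8 = 5, (2/341) = -1; sign now -1; continue with (149/341)
flip (149/341) -> (341/149): both odd, 149 mod 4 = 1, 341 mod 4 = 1, so the flip contributes +1; sign now -1
(341/149): 341 mod 149 = 43, so (341/149) = (43/149)
flip (43/149) -> (149/43): both odd, 43 mod 4 = 3, 149 mod 4 = 1, so the flip contributes +1; sign now -1
(149/43): 149 mod 43 = 20, so (149/43) = (20/43)
factor out 2^2: 20 = 2^2·5; with 43 mod 8 = 3, (2/43) = -1; sign now -1; continue with (5/43)
flip (5/43) -> (43/5): both odd, 5 mod 4 = 1, 43 mod 4 = 3, so the flip contributes +1; sign now -1
(43/5): 43 mod 5 = 3, so (43/5) = (3/5)
flip (3/5) -> (5/3): both odd, 3 mod 4 = 3, 5 mod 4 = 1, so the flip contributes +1; sign now -1
(5/3): 5 mod 3 = 2, so (5/3) = (2/3)
factor out 2^1: 2 = 2^1·1; with 3 mod 8 = 3, (2/3) = -1; sign now +1; continue with (1/3)
reached (1/3) = 1, so the symbol is +1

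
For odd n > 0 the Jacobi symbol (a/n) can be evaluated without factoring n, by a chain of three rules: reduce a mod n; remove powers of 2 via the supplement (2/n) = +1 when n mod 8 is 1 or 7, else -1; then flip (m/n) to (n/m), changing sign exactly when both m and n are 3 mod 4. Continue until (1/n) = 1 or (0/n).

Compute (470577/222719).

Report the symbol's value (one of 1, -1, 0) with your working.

1

(470577/222719) = (25139/222719)   [reduce mod 222719]
reciprocity: (25139/222719) = -1·(222719/25139) since 25139 mod 4 = 3, 222719 mod 4 = 3; sign now -1
(222719/25139) = (21607/25139)   [reduce mod 25139]
reciprocity: (21607/25139) = -1·(25139/21607) since 21607 mod 4 = 3, 25139 mod 4 = 3; sign now +1
(25139/21607) = (3532/21607)   [reduce mod 21607]
3532 = 2^2·883; (2/21607) = +1 since 21607 mod 8 = 7, so (3532/21607) = (+1)^2·(883/21607); sign now +1
reciprocity: (883/21607) = -1·(21607/883) since 883 mod 4 = 3, 21607 mod 4 = 3; sign now -1
(21607/883) = (415/883)   [reduce mod 883]
reciprocity: (415/883) = -1·(883/415) since 415 mod 4 = 3, 883 mod 4 = 3; sign now +1
(883/415) = (53/415)   [reduce mod 415]
reciprocity: (53/415) = +1·(415/53) since 53 mod 4 = 1, 415 mod 4 = 3; sign now +1
(415/53) = (44/53)   [reduce mod 53]
44 = 2^2·11; (2/53) = -1 since 53 mod 8 = 5, so (44/53) = (-1)^2·(11/53); sign now +1
reciprocity: (11/53) = +1·(53/11) since 11 mod 4 = 3, 53 mod 4 = 1; sign now +1
(53/11) = (9/11)   [reduce mod 11]
reciprocity: (9/11) = +1·(11/9) since 9 mod 4 = 1, 11 mod 4 = 3; sign now +1
(11/9) = (2/9)   [reduce mod 9]
2 = 2^1·1; (2/9) = +1 since 9 mod 8 = 1, so (2/9) = (+1)^1·(1/9); sign now +1
(1/9) = 1; final value = sign = +1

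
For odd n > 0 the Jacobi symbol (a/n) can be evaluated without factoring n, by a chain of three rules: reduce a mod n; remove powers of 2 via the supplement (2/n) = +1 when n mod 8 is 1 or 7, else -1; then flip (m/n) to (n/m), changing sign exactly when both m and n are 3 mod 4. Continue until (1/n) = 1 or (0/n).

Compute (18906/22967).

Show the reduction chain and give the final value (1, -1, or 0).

factor out 2^1: 18906 = 2^1·9453; with 22967 mod 8 = 7, (2/22967) = +1; sign now +1; continue with (9453/22967)
flip (9453/22967) -> (22967/9453): both odd, 9453 mod 4 = 1, 22967 mod 4 = 3, so the flip contributes +1; sign now +1
(22967/9453): 22967 mod 9453 = 4061, so (22967/9453) = (4061/9453)
flip (4061/9453) -> (9453/4061): both odd, 4061 mod 4 = 1, 9453 mod 4 = 1, so the flip contributes +1; sign now +1
(9453/4061): 9453 mod 4061 = 1331, so (9453/4061) = (1331/4061)
flip (1331/4061) -> (4061/1331): both odd, 1331 mod 4 = 3, 4061 mod 4 = 1, so the flip contributes +1; sign now +1
(4061/1331): 4061 mod 1331 = 68, so (4061/1331) = (68/1331)
factor out 2^2: 68 = 2^2·17; with 1331 mod 8 = 3, (2/1331) = -1; sign now +1; continue with (17/1331)
flip (17/1331) -> (1331/17): both odd, 17 mod 4 = 1, 1331 mod 4 = 3, so the flip contributes +1; sign now +1
(1331/17): 1331 mod 17 = 5, so (1331/17) = (5/17)
flip (5/17) -> (17/5): both odd, 5 mod 4 = 1, 17 mod 4 = 1, so the flip contributes +1; sign now +1
(17/5): 17 mod 5 = 2, so (17/5) = (2/5)
factor out 2^1: 2 = 2^1·1; with 5 mod 8 = 5, (2/5) = -1; sign now -1; continue with (1/5)
reached (1/5) = 1, so the symbol is -1

-1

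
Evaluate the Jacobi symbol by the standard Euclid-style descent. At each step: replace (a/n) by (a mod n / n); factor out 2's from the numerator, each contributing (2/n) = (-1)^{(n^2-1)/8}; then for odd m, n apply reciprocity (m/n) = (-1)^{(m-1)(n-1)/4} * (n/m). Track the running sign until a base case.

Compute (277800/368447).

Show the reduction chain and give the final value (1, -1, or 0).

-1

277800 = 2^3·34725; (2/368447) = +1 since 368447 mod 8 = 7, so (277800/368447) = (+1)^3·(34725/368447); sign now +1
reciprocity: (34725/368447) = +1·(368447/34725) since 34725 mod 4 = 1, 368447 mod 4 = 3; sign now +1
(368447/34725) = (21197/34725)   [reduce mod 34725]
reciprocity: (21197/34725) = +1·(34725/21197) since 21197 mod 4 = 1, 34725 mod 4 = 1; sign now +1
(34725/21197) = (13528/21197)   [reduce mod 21197]
13528 = 2^3·1691; (2/21197) = -1 since 21197 mod 8 = 5, so (13528/21197) = (-1)^3·(1691/21197); sign now -1
reciprocity: (1691/21197) = +1·(21197/1691) since 1691 mod 4 = 3, 21197 mod 4 = 1; sign now -1
(21197/1691) = (905/1691)   [reduce mod 1691]
reciprocity: (905/1691) = +1·(1691/905) since 905 mod 4 = 1, 1691 mod 4 = 3; sign now -1
(1691/905) = (786/905)   [reduce mod 905]
786 = 2^1·393; (2/905) = +1 since 905 mod 8 = 1, so (786/905) = (+1)^1·(393/905); sign now -1
reciprocity: (393/905) = +1·(905/393) since 393 mod 4 = 1, 905 mod 4 = 1; sign now -1
(905/393) = (119/393)   [reduce mod 393]
reciprocity: (119/393) = +1·(393/119) since 119 mod 4 = 3, 393 mod 4 = 1; sign now -1
(393/119) = (36/119)   [reduce mod 119]
36 = 2^2·9; (2/119) = +1 since 119 mod 8 = 7, so (36/119) = (+1)^2·(9/119); sign now -1
reciprocity: (9/119) = +1·(119/9) since 9 mod 4 = 1, 119 mod 4 = 3; sign now -1
(119/9) = (2/9)   [reduce mod 9]
2 = 2^1·1; (2/9) = +1 since 9 mod 8 = 1, so (2/9) = (+1)^1·(1/9); sign now -1
(1/9) = 1; final value = sign = -1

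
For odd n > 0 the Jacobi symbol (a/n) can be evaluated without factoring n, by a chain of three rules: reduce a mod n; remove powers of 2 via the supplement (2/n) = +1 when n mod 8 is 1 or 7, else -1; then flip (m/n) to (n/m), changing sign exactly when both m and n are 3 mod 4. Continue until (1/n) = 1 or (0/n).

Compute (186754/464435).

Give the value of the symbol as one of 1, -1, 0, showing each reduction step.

-1

factor out 2^1: 186754 = 2^1·93377; with 464435 mod 8 = 3, (2/464435) = -1; sign now -1; continue with (93377/464435)
flip (93377/464435) -> (464435/93377): both odd, 93377 mod 4 = 1, 464435 mod 4 = 3, so the flip contributes +1; sign now -1
(464435/93377): 464435 mod 93377 = 90927, so (464435/93377) = (90927/93377)
flip (90927/93377) -> (93377/90927): both odd, 90927 mod 4 = 3, 93377 mod 4 = 1, so the flip contributes +1; sign now -1
(93377/90927): 93377 mod 90927 = 2450, so (93377/90927) = (2450/90927)
factor out 2^1: 2450 = 2^1·1225; with 90927 mod 8 = 7, (2/90927) = +1; sign now -1; continue with (1225/90927)
flip (1225/90927) -> (90927/1225): both odd, 1225 mod 4 = 1, 90927 mod 4 = 3, so the flip contributes +1; sign now -1
(90927/1225): 90927 mod 1225 = 277, so (90927/1225) = (277/1225)
flip (277/1225) -> (1225/277): both odd, 277 mod 4 = 1, 1225 mod 4 = 1, so the flip contributes +1; sign now -1
(1225/277): 1225 mod 277 = 117, so (1225/277) = (117/277)
flip (117/277) -> (277/117): both odd, 117 mod 4 = 1, 277 mod 4 = 1, so the flip contributes +1; sign now -1
(277/117): 277 mod 117 = 43, so (277/117) = (43/117)
flip (43/117) -> (117/43): both odd, 43 mod 4 = 3, 117 mod 4 = 1, so the flip contributes +1; sign now -1
(117/43): 117 mod 43 = 31, so (117/43) = (31/43)
flip (31/43) -> (43/31): both odd, 31 mod 4 = 3, 43 mod 4 = 3, so the flip contributes -1; sign now +1
(43/31): 43 mod 31 = 12, so (43/31) = (12/31)
factor out 2^2: 12 = 2^2·3; with 31 mod 8 = 7, (2/31) = +1; sign now +1; continue with (3/31)
flip (3/31) -> (31/3): both odd, 3 mod 4 = 3, 31 mod 4 = 3, so the flip contributes -1; sign now -1
(31/3): 31 mod 3 = 1, so (31/3) = (1/3)
reached (1/3) = 1, so the symbol is -1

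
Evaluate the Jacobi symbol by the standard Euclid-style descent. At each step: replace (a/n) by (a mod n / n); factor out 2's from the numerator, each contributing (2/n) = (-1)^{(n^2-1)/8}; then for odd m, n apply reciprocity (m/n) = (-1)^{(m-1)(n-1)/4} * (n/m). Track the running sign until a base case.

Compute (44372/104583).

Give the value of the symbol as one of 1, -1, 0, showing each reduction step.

1

factor out 2^2: 44372 = 2^2·11093; with 104583 mod 8 = 7, (2/104583) = +1; sign now +1; continue with (11093/104583)
flip (11093/104583) -> (104583/11093): both odd, 11093 mod 4 = 1, 104583 mod 4 = 3, so the flip contributes +1; sign now +1
(104583/11093): 104583 mod 11093 = 4746, so (104583/11093) = (4746/11093)
factor out 2^1: 4746 = 2^1·2373; with 11093 mod 8 = 5, (2/11093) = -1; sign now -1; continue with (2373/11093)
flip (2373/11093) -> (11093/2373): both odd, 2373 mod 4 = 1, 11093 mod 4 = 1, so the flip contributes +1; sign now -1
(11093/2373): 11093 mod 2373 = 1601, so (11093/2373) = (1601/2373)
flip (1601/2373) -> (2373/1601): both odd, 1601 mod 4 = 1, 2373 mod 4 = 1, so the flip contributes +1; sign now -1
(2373/1601): 2373 mod 1601 = 772, so (2373/1601) = (772/1601)
factor out 2^2: 772 = 2^2·193; with 1601 mod 8 = 1, (2/1601) = +1; sign now -1; continue with (193/1601)
flip (193/1601) -> (1601/193): both odd, 193 mod 4 = 1, 1601 mod 4 = 1, so the flip contributes +1; sign now -1
(1601/193): 1601 mod 193 = 57, so (1601/193) = (57/193)
flip (57/193) -> (193/57): both odd, 57 mod 4 = 1, 193 mod 4 = 1, so the flip contributes +1; sign now -1
(193/57): 193 mod 57 = 22, so (193/57) = (22/57)
factor out 2^1: 22 = 2^1·11; with 57 mod 8 = 1, (2/57) = +1; sign now -1; continue with (11/57)
flip (11/57) -> (57/11): both odd, 11 mod 4 = 3, 57 mod 4 = 1, so the flip contributes +1; sign now -1
(57/11): 57 mod 11 = 2, so (57/11) = (2/11)
factor out 2^1: 2 = 2^1·1; with 11 mod 8 = 3, (2/11) = -1; sign now +1; continue with (1/11)
reached (1/11) = 1, so the symbol is +1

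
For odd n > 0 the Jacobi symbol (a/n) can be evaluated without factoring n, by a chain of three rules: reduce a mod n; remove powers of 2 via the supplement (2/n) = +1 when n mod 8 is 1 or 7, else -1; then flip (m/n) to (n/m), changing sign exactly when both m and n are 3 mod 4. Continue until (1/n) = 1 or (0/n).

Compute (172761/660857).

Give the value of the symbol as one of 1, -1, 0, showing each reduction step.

-1

reciprocity: (172761/660857) = +1·(660857/172761) since 172761 mod 4 = 1, 660857 mod 4 = 1; sign now +1
(660857/172761) = (142574/172761)   [reduce mod 172761]
142574 = 2^1·71287; (2/172761) = +1 since 172761 mod 8 = 1, so (142574/172761) = (+1)^1·(71287/172761); sign now +1
reciprocity: (71287/172761) = +1·(172761/71287) since 71287 mod 4 = 3, 172761 mod 4 = 1; sign now +1
(172761/71287) = (30187/71287)   [reduce mod 71287]
reciprocity: (30187/71287) = -1·(71287/30187) since 30187 mod 4 = 3, 71287 mod 4 = 3; sign now -1
(71287/30187) = (10913/30187)   [reduce mod 30187]
reciprocity: (10913/30187) = +1·(30187/10913) since 10913 mod 4 = 1, 30187 mod 4 = 3; sign now -1
(30187/10913) = (8361/10913)   [reduce mod 10913]
reciprocity: (8361/10913) = +1·(10913/8361) since 8361 mod 4 = 1, 10913 mod 4 = 1; sign now -1
(10913/8361) = (2552/8361)   [reduce mod 8361]
2552 = 2^3·319; (2/8361) = +1 since 8361 mod 8 = 1, so (2552/8361) = (+1)^3·(319/8361); sign now -1
reciprocity: (319/8361) = +1·(8361/319) since 319 mod 4 = 3, 8361 mod 4 = 1; sign now -1
(8361/319) = (67/319)   [reduce mod 319]
reciprocity: (67/319) = -1·(319/67) since 67 mod 4 = 3, 319 mod 4 = 3; sign now +1
(319/67) = (51/67)   [reduce mod 67]
reciprocity: (51/67) = -1·(67/51) since 51 mod 4 = 3, 67 mod 4 = 3; sign now -1
(67/51) = (16/51)   [reduce mod 51]
16 = 2^4·1; (2/51) = -1 since 51 mod 8 = 3, so (16/51) = (-1)^4·(1/51); sign now -1
(1/51) = 1; final value = sign = -1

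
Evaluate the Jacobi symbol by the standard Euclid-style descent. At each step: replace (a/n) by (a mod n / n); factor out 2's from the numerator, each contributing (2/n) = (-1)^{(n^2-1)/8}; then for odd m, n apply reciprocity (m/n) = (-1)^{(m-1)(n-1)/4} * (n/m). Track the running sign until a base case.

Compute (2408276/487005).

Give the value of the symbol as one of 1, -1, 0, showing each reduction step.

1

(2408276/487005) = (460256/487005)   [reduce mod 487005]
460256 = 2^5·14383; (2/487005) = -1 since 487005 mod 8 = 5, so (460256/487005) = (-1)^5·(14383/487005); sign now -1
reciprocity: (14383/487005) = +1·(487005/14383) since 14383 mod 4 = 3, 487005 mod 4 = 1; sign now -1
(487005/14383) = (12366/14383)   [reduce mod 14383]
12366 = 2^1·6183; (2/14383) = +1 since 14383 mod 8 = 7, so (12366/14383) = (+1)^1·(6183/14383); sign now -1
reciprocity: (6183/14383) = -1·(14383/6183) since 6183 mod 4 = 3, 14383 mod 4 = 3; sign now +1
(14383/6183) = (2017/6183)   [reduce mod 6183]
reciprocity: (2017/6183) = +1·(6183/2017) since 2017 mod 4 = 1, 6183 mod 4 = 3; sign now +1
(6183/2017) = (132/2017)   [reduce mod 2017]
132 = 2^2·33; (2/2017) = +1 since 2017 mod 8 = 1, so (132/2017) = (+1)^2·(33/2017); sign now +1
reciprocity: (33/2017) = +1·(2017/33) since 33 mod 4 = 1, 2017 mod 4 = 1; sign now +1
(2017/33) = (4/33)   [reduce mod 33]
4 = 2^2·1; (2/33) = +1 since 33 mod 8 = 1, so (4/33) = (+1)^2·(1/33); sign now +1
(1/33) = 1; final value = sign = +1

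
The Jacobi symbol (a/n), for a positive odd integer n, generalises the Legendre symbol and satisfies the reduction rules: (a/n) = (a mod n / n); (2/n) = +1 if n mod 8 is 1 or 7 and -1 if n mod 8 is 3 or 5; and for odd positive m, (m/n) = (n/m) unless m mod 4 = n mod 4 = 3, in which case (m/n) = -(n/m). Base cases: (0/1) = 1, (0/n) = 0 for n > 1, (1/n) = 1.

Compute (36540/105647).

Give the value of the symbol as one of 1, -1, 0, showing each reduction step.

36540 = 2^2·9135; (2/105647) = +1 since 105647 mod 8 = 7, so (36540/105647) = (+1)^2·(9135/105647); sign now +1
reciprocity: (9135/105647) = -1·(105647/9135) since 9135 mod 4 = 3, 105647 mod 4 = 3; sign now -1
(105647/9135) = (5162/9135)   [reduce mod 9135]
5162 = 2^1·2581; (2/9135) = +1 since 9135 mod 8 = 7, so (5162/9135) = (+1)^1·(2581/9135); sign now -1
reciprocity: (2581/9135) = +1·(9135/2581) since 2581 mod 4 = 1, 9135 mod 4 = 3; sign now -1
(9135/2581) = (1392/2581)   [reduce mod 2581]
1392 = 2^4·87; (2/2581) = -1 since 2581 mod 8 = 5, so (1392/2581) = (-1)^4·(87/2581); sign now -1
reciprocity: (87/2581) = +1·(2581/87) since 87 mod 4 = 3, 2581 mod 4 = 1; sign now -1
(2581/87) = (58/87)   [reduce mod 87]
58 = 2^1·29; (2/87) = +1 since 87 mod 8 = 7, so (58/87) = (+1)^1·(29/87); sign now -1
reciprocity: (29/87) = +1·(87/29) since 29 mod 4 = 1, 87 mod 4 = 3; sign now -1
(87/29) = (0/29)   [reduce mod 29]
(0/29) = 0   [gcd(a, n) > 1]; final value = 0

0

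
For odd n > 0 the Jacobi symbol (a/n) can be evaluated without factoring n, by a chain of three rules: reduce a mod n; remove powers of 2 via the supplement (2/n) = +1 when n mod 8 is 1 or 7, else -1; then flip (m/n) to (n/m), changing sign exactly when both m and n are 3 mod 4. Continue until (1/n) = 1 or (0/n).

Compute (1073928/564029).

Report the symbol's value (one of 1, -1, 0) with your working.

(1073928/564029): 1073928 mod 564029 = 509899, so (1073928/564029) = (509899/564029)
flip (509899/564029) -> (564029/509899): both odd, 509899 mod 4 = 3, 564029 mod 4 = 1, so the flip contributes +1; sign now +1
(564029/509899): 564029 mod 509899 = 54130, so (564029/509899) = (54130/509899)
factor out 2^1: 54130 = 2^1·27065; with 509899 mod 8 = 3, (2/509899) = -1; sign now -1; continue with (27065/509899)
flip (27065/509899) -> (509899/27065): both odd, 27065 mod 4 = 1, 509899 mod 4 = 3, so the flip contributes +1; sign now -1
(509899/27065): 509899 mod 27065 = 22729, so (509899/27065) = (22729/27065)
flip (22729/27065) -> (27065/22729): both odd, 22729 mod 4 = 1, 27065 mod 4 = 1, so the flip contributes +1; sign now -1
(27065/22729): 27065 mod 22729 = 4336, so (27065/22729) = (4336/22729)
factor out 2^4: 4336 = 2^4·271; with 22729 mod 8 = 1, (2/22729) = +1; sign now -1; continue with (271/22729)
flip (271/22729) -> (22729/271): both odd, 271 mod 4 = 3, 22729 mod 4 = 1, so the flip contributes +1; sign now -1
(22729/271): 22729 mod 271 = 236, so (22729/271) = (236/271)
factor out 2^2: 236 = 2^2·59; with 271 mod 8 = 7, (2/271) = +1; sign now -1; continue with (59/271)
flip (59/271) -> (271/59): both odd, 59 mod 4 = 3, 271 mod 4 = 3, so the flip contributes -1; sign now +1
(271/59): 271 mod 59 = 35, so (271/59) = (35/59)
flip (35/59) -> (59/35): both odd, 35 mod 4 = 3, 59 mod 4 = 3, so the flip contributes -1; sign now -1
(59/35): 59 mod 35 = 24, so (59/35) = (24/35)
factor out 2^3: 24 = 2^3·3; with 35 mod 8 = 3, (2/35) = -1; sign now +1; continue with (3/35)
flip (3/35) -> (35/3): both odd, 3 mod 4 = 3, 35 mod 4 = 3, so the flip contributes -1; sign now -1
(35/3): 35 mod 3 = 2, so (35/3) = (2/3)
factor out 2^1: 2 = 2^1·1; with 3 mod 8 = 3, (2/3) = -1; sign now +1; continue with (1/3)
reached (1/3) = 1, so the symbol is +1

1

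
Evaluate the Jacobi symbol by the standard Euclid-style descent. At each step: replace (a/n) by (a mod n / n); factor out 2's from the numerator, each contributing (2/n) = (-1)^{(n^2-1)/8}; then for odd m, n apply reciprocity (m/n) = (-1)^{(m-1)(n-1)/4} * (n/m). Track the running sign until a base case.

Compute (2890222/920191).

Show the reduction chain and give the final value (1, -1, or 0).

-1

(2890222/920191): 2890222 mod 920191 = 129649, so (2890222/920191) = (129649/920191)
flip (129649/920191) -> (920191/129649): both odd, 129649 mod 4 = 1, 920191 mod 4 = 3, so the flip contributes +1; sign now +1
(920191/129649): 920191 mod 129649 = 12648, so (920191/129649) = (12648/129649)
factor out 2^3: 12648 = 2^3·1581; with 129649 mod 8 = 1, (2/129649) = +1; sign now +1; continue with (1581/129649)
flip (1581/129649) -> (129649/1581): both odd, 1581 mod 4 = 1, 129649 mod 4 = 1, so the flip contributes +1; sign now +1
(129649/1581): 129649 mod 1581 = 7, so (129649/1581) = (7/1581)
flip (7/1581) -> (1581/7): both odd, 7 mod 4 = 3, 1581 mod 4 = 1, so the flip contributes +1; sign now +1
(1581/7): 1581 mod 7 = 6, so (1581/7) = (6/7)
factor out 2^1: 6 = 2^1·3; with 7 mod 8 = 7, (2/7) = +1; sign now +1; continue with (3/7)
flip (3/7) -> (7/3): both odd, 3 mod 4 = 3, 7 mod 4 = 3, so the flip contributes -1; sign now -1
(7/3): 7 mod 3 = 1, so (7/3) = (1/3)
reached (1/3) = 1, so the symbol is -1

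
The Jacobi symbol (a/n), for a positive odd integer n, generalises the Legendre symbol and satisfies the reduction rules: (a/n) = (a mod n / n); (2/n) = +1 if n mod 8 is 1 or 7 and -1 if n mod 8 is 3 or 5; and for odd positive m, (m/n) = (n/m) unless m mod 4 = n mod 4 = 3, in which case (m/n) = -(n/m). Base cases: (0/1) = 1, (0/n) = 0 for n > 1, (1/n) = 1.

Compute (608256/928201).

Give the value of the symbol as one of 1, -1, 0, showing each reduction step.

608256 = 2^11·297; (2/928201) = +1 since 928201 mod 8 = 1, so (608256/928201) = (+1)^11·(297/928201); sign now +1
reciprocity: (297/928201) = +1·(928201/297) since 297 mod 4 = 1, 928201 mod 4 = 1; sign now +1
(928201/297) = (76/297)   [reduce mod 297]
76 = 2^2·19; (2/297) = +1 since 297 mod 8 = 1, so (76/297) = (+1)^2·(19/297); sign now +1
reciprocity: (19/297) = +1·(297/19) since 19 mod 4 = 3, 297 mod 4 = 1; sign now +1
(297/19) = (12/19)   [reduce mod 19]
12 = 2^2·3; (2/19) = -1 since 19 mod 8 = 3, so (12/19) = (-1)^2·(3/19); sign now +1
reciprocity: (3/19) = -1·(19/3) since 3 mod 4 = 3, 19 mod 4 = 3; sign now -1
(19/3) = (1/3)   [reduce mod 3]
(1/3) = 1; final value = sign = -1

-1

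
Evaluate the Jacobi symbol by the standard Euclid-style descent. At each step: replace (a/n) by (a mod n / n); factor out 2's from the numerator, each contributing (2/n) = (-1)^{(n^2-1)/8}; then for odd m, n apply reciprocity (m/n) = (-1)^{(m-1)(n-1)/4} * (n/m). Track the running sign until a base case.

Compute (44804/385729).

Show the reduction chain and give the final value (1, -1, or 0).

44804 = 2^2·11201; (2/385729) = +1 since 385729 mod 8 = 1, so (44804/385729) = (+1)^2·(11201/385729); sign now +1
reciprocity: (11201/385729) = +1·(385729/11201) since 11201 mod 4 = 1, 385729 mod 4 = 1; sign now +1
(385729/11201) = (4895/11201)   [reduce mod 11201]
reciprocity: (4895/11201) = +1·(11201/4895) since 4895 mod 4 = 3, 11201 mod 4 = 1; sign now +1
(11201/4895) = (1411/4895)   [reduce mod 4895]
reciprocity: (1411/4895) = -1·(4895/1411) since 1411 mod 4 = 3, 4895 mod 4 = 3; sign now -1
(4895/1411) = (662/1411)   [reduce mod 1411]
662 = 2^1·331; (2/1411) = -1 since 1411 mod 8 = 3, so (662/1411) = (-1)^1·(331/1411); sign now +1
reciprocity: (331/1411) = -1·(1411/331) since 331 mod 4 = 3, 1411 mod 4 = 3; sign now -1
(1411/331) = (87/331)   [reduce mod 331]
reciprocity: (87/331) = -1·(331/87) since 87 mod 4 = 3, 331 mod 4 = 3; sign now +1
(331/87) = (70/87)   [reduce mod 87]
70 = 2^1·35; (2/87) = +1 since 87 mod 8 = 7, so (70/87) = (+1)^1·(35/87); sign now +1
reciprocity: (35/87) = -1·(87/35) since 35 mod 4 = 3, 87 mod 4 = 3; sign now -1
(87/35) = (17/35)   [reduce mod 35]
reciprocity: (17/35) = +1·(35/17) since 17 mod 4 = 1, 35 mod 4 = 3; sign now -1
(35/17) = (1/17)   [reduce mod 17]
(1/17) = 1; final value = sign = -1

-1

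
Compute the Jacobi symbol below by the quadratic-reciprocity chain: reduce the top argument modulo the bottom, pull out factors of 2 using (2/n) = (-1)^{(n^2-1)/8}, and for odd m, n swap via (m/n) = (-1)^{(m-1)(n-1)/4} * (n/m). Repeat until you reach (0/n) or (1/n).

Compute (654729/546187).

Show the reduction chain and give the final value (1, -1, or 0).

(654729/546187) = (108542/546187)   [reduce mod 546187]
108542 = 2^1·54271; (2/546187) = -1 since 546187 mod 8 = 3, so (108542/546187) = (-1)^1·(54271/546187); sign now -1
reciprocity: (54271/546187) = -1·(546187/54271) since 54271 mod 4 = 3, 546187 mod 4 = 3; sign now +1
(546187/54271) = (3477/54271)   [reduce mod 54271]
reciprocity: (3477/54271) = +1·(54271/3477) since 3477 mod 4 = 1, 54271 mod 4 = 3; sign now +1
(54271/3477) = (2116/3477)   [reduce mod 3477]
2116 = 2^2·529; (2/3477) = -1 since 3477 mod 8 = 5, so (2116/3477) = (-1)^2·(529/3477); sign now +1
reciprocity: (529/3477) = +1·(3477/529) since 529 mod 4 = 1, 3477 mod 4 = 1; sign now +1
(3477/529) = (303/529)   [reduce mod 529]
reciprocity: (303/529) = +1·(529/303) since 303 mod 4 = 3, 529 mod 4 = 1; sign now +1
(529/303) = (226/303)   [reduce mod 303]
226 = 2^1·113; (2/303) = +1 since 303 mod 8 = 7, so (226/303) = (+1)^1·(113/303); sign now +1
reciprocity: (113/303) = +1·(303/113) since 113 mod 4 = 1, 303 mod 4 = 3; sign now +1
(303/113) = (77/113)   [reduce mod 113]
reciprocity: (77/113) = +1·(113/77) since 77 mod 4 = 1, 113 mod 4 = 1; sign now +1
(113/77) = (36/77)   [reduce mod 77]
36 = 2^2·9; (2/77) = -1 since 77 mod 8 = 5, so (36/77) = (-1)^2·(9/77); sign now +1
reciprocity: (9/77) = +1·(77/9) since 9 mod 4 = 1, 77 mod 4 = 1; sign now +1
(77/9) = (5/9)   [reduce mod 9]
reciprocity: (5/9) = +1·(9/5) since 5 mod 4 = 1, 9 mod 4 = 1; sign now +1
(9/5) = (4/5)   [reduce mod 5]
4 = 2^2·1; (2/5) = -1 since 5 mod 8 = 5, so (4/5) = (-1)^2·(1/5); sign now +1
(1/5) = 1; final value = sign = +1

1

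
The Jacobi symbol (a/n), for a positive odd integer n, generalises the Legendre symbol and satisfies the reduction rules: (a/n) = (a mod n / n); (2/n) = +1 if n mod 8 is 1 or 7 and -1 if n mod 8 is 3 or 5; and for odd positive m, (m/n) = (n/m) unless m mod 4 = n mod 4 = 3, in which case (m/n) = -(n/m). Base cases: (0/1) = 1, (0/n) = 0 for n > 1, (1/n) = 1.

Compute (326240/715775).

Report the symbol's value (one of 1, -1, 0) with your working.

0

factor out 2^5: 326240 = 2^5·10195; with 715775 mod 8 = 7, (2/715775) = +1; sign now +1; continue with (10195/715775)
flip (10195/715775) -> (715775/10195): both odd, 10195 mod 4 = 3, 715775 mod 4 = 3, so the flip contributes -1; sign now -1
(715775/10195): 715775 mod 10195 = 2125, so (715775/10195) = (2125/10195)
flip (2125/10195) -> (10195/2125): both odd, 2125 mod 4 = 1, 10195 mod 4 = 3, so the flip contributes +1; sign now -1
(10195/2125): 10195 mod 2125 = 1695, so (10195/2125) = (1695/2125)
flip (1695/2125) -> (2125/1695): both odd, 1695 mod 4 = 3, 2125 mod 4 = 1, so the flip contributes +1; sign now -1
(2125/1695): 2125 mod 1695 = 430, so (2125/1695) = (430/1695)
factor out 2^1: 430 = 2^1·215; with 1695 mod 8 = 7, (2/1695) = +1; sign now -1; continue with (215/1695)
flip (215/1695) -> (1695/215): both odd, 215 mod 4 = 3, 1695 mod 4 = 3, so the flip contributes -1; sign now +1
(1695/215): 1695 mod 215 = 190, so (1695/215) = (190/215)
factor out 2^1: 190 = 2^1·95; with 215 mod 8 = 7, (2/215) = +1; sign now +1; continue with (95/215)
flip (95/215) -> (215/95): both odd, 95 mod 4 = 3, 215 mod 4 = 3, so the flip contributes -1; sign now -1
(215/95): 215 mod 95 = 25, so (215/95) = (25/95)
flip (25/95) -> (95/25): both odd, 25 mod 4 = 1, 95 mod 4 = 3, so the flip contributes +1; sign now -1
(95/25): 95 mod 25 = 20, so (95/25) = (20/25)
factor out 2^2: 20 = 2^2·5; with 25 mod 8 = 1, (2/25) = +1; sign now -1; continue with (5/25)
flip (5/25) -> (25/5): both odd, 5 mod 4 = 1, 25 mod 4 = 1, so the flip contributes +1; sign now -1
(25/5): 25 mod 5 = 0, so (25/5) = (0/5)
reached (0/5); gcd(a, n) > 1, so (0/5) = 0 and the symbol is 0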